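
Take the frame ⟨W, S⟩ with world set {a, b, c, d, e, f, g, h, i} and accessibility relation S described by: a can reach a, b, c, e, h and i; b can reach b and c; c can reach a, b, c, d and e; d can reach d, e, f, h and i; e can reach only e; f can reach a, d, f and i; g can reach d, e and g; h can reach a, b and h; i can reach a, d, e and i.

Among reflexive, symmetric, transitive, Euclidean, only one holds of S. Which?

reflexive

Reflexive: yes — every world is S-related to itself.
Symmetric: no — a S b but not b S a.
Transitive: no — a S c and c S d, but not a S d.
Euclidean: no — a S b and a S e, but not b S e.
Only reflexive holds.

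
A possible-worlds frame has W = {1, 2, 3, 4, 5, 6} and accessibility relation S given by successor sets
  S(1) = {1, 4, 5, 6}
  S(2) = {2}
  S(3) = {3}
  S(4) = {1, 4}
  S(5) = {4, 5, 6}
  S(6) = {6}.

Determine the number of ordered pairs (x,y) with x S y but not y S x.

4

Enumerating: (1,5), (1,6), (5,4), (5,6).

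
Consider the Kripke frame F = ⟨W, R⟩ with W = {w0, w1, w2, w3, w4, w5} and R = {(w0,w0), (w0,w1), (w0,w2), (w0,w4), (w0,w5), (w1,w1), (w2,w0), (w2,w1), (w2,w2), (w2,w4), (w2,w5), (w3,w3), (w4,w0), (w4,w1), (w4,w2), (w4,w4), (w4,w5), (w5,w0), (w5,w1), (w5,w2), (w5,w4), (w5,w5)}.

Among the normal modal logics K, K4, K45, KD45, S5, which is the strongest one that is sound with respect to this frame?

K4

Transitive (axiom 4): yes — every two-step R-path is closed by a direct edge.
Euclidean (axiom 5): no — w0 R w1 and w0 R w2, but not w1 R w2.
Serial (axiom D): yes — every world has a successor (e.g. w0 R w0).
Reflexive (axiom T): yes — every world is R-related to itself.
So F validates K, K4; K45 would additionally require R to be Euclidean. The strongest is K4.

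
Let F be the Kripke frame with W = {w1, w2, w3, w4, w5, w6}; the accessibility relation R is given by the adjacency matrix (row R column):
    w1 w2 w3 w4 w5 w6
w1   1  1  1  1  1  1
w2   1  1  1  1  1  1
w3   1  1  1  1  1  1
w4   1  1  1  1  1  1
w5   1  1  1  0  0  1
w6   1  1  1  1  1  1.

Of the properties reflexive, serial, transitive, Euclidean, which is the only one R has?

serial

Reflexive: no — w5 is not related to itself.
Serial: yes — every world has a successor (e.g. w1 R w1).
Transitive: no — w5 R w1 and w1 R w4, but not w5 R w4.
Euclidean: no — w1 R w5 and w1 R w4, but not w5 R w4.
Only serial holds.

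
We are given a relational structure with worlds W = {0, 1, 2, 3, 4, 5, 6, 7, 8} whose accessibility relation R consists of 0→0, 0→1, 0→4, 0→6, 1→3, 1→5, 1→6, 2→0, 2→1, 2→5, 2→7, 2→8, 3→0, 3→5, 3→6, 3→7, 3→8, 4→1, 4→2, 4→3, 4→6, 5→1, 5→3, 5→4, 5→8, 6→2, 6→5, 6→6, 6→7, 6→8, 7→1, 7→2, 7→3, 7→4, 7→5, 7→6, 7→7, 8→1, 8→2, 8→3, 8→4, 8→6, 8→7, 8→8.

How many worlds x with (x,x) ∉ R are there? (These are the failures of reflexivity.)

5

Enumerating: 1, 2, 3, 4, 5.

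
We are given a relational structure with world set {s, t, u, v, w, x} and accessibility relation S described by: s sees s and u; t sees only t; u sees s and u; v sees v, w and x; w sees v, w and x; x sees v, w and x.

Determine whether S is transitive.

Transitive: yes — every two-step S-path is closed by a direct edge.

Yes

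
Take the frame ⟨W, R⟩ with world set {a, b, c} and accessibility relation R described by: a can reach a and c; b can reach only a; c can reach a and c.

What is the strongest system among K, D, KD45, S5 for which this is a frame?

D

Serial (axiom D): yes — every world has a successor (e.g. a R a).
Euclidean (axiom 5): yes — any two successors of a common world are R-related.
Transitive (axiom 4): no — b R a and a R c, but not b R c.
Reflexive (axiom T): no — b is not related to itself.
So F validates K, D; KD45 would additionally require R to be transitive. The strongest is D.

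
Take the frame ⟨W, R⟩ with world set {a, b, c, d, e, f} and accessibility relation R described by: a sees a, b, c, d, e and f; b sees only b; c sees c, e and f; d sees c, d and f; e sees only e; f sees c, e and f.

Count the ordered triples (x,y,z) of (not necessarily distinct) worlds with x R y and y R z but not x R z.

Enumerating: (d,c,e), (d,f,e).

2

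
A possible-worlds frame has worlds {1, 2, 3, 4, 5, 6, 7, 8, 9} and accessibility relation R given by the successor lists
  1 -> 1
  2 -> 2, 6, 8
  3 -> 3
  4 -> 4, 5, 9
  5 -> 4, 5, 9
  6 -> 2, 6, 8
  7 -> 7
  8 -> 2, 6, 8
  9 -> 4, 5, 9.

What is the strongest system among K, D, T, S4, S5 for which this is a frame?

S5

Serial (axiom D): yes — every world has a successor (e.g. 1 R 1).
Reflexive (axiom T): yes — every world is R-related to itself.
Transitive (axiom 4): yes — every two-step R-path is closed by a direct edge.
Euclidean (axiom 5): yes — any two successors of a common world are R-related.
So F validates K, D, T, S4, S5. The strongest is S5.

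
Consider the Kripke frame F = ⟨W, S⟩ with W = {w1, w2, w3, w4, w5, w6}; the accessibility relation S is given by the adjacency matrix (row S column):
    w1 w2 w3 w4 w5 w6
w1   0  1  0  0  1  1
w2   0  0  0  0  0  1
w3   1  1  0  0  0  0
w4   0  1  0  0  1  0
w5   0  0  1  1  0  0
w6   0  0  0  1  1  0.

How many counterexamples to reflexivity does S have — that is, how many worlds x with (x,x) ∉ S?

6

Enumerating: w1, w2, w3, w4, w5, w6.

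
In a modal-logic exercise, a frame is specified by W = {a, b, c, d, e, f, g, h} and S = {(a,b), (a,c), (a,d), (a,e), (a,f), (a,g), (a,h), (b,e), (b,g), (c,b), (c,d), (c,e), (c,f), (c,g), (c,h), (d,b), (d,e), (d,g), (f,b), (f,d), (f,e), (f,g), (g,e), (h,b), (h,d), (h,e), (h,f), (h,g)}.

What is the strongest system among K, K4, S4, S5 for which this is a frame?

Transitive (axiom 4): yes — every two-step S-path is closed by a direct edge.
Reflexive (axiom T): no — a is not related to itself.
Euclidean (axiom 5): no — a S b and a S c, but not b S c.
So F validates K, K4; S4 would additionally require S to be reflexive. The strongest is K4.

K4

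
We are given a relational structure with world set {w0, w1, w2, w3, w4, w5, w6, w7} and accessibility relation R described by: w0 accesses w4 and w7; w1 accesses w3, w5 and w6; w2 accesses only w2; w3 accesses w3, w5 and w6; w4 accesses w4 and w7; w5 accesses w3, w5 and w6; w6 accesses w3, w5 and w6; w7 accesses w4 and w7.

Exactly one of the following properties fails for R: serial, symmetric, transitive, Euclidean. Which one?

Serial: yes — every world has a successor (e.g. w0 R w4).
Symmetric: no — w0 R w4 but not w4 R w0.
Transitive: yes — every two-step R-path is closed by a direct edge.
Euclidean: yes — any two successors of a common world are R-related.
Only symmetric fails.

symmetric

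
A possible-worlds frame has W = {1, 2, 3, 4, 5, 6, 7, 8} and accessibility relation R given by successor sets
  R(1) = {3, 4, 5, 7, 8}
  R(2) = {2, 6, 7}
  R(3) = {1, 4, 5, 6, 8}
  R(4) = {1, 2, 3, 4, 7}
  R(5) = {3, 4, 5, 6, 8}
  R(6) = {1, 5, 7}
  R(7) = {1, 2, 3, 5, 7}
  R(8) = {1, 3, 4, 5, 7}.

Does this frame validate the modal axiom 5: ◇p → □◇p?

The schema 5 characterises exactly the Euclidean frames.
Euclidean: no — 1 R 3 and 1 R 7, but not 3 R 7.

No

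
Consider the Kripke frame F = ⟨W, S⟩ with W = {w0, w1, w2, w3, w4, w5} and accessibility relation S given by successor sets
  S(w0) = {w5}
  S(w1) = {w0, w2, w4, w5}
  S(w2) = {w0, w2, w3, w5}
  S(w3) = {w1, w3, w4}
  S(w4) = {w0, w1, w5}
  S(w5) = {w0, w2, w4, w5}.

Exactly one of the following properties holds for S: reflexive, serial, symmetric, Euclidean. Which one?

Reflexive: no — w0 is not related to itself.
Serial: yes — every world has a successor (e.g. w0 S w5).
Symmetric: no — w1 S w0 but not w0 S w1.
Euclidean: no — w1 S w0 and w1 S w2, but not w0 S w2.
Only serial holds.

serial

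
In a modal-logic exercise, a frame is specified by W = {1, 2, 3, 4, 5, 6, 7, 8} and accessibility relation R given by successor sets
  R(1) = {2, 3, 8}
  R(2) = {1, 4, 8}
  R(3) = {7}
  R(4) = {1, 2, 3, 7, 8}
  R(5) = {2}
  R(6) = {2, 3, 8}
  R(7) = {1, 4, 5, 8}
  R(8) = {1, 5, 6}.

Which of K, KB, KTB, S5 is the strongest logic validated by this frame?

Symmetric (axiom B): no — 1 R 3 but not 3 R 1.
Reflexive (axiom T): no — 1 is not related to itself.
Euclidean (axiom 5): no — 1 R 2 and 1 R 3, but not 2 R 3.
So F validates K; KB would additionally require R to be symmetric. The strongest is K.

K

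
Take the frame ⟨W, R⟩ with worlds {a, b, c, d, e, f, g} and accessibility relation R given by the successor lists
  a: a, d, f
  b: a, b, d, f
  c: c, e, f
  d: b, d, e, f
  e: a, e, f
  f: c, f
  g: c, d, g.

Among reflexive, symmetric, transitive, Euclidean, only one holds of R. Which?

Reflexive: yes — every world is R-related to itself.
Symmetric: no — a R d but not d R a.
Transitive: no — a R d and d R b, but not a R b.
Euclidean: no — a R f and a R d, but not f R d.
Only reflexive holds.

reflexive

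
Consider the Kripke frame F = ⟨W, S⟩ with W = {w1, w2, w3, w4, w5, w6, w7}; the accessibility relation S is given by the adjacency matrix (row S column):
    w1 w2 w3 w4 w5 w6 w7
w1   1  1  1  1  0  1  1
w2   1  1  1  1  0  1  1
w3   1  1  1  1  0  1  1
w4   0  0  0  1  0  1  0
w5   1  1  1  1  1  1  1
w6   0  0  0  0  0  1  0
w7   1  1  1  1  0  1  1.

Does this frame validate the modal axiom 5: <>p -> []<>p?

No

Axiom 5 corresponds to the accessibility relation being Euclidean.
Euclidean: no — w1 S w4 and w1 S w2, but not w4 S w2.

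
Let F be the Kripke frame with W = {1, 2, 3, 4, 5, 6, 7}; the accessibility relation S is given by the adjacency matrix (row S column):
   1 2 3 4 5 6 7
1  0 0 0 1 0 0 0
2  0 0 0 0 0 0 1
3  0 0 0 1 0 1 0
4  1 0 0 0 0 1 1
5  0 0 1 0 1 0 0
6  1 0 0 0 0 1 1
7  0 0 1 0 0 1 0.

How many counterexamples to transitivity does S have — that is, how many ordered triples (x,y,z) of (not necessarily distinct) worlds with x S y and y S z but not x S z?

Enumerating: (1,4,1), (1,4,6), (1,4,7), (2,7,3), (2,7,6), (3,4,1), (3,4,7), (3,6,1), (3,6,7), (4,1,4), (4,7,3), (5,3,4), (5,3,6), (6,1,4), (6,7,3), (7,3,4), (7,6,1), (7,6,7).

18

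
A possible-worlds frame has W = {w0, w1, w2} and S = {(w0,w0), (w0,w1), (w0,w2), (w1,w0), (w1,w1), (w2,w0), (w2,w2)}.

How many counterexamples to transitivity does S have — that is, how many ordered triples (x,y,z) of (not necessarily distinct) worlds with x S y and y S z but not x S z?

2

Enumerating: (w1,w0,w2), (w2,w0,w1).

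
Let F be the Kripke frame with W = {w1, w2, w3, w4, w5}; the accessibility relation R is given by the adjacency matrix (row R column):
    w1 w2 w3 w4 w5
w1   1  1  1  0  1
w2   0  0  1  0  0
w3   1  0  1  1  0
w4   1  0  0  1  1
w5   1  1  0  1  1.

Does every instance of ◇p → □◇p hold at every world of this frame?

No

Axiom 5 corresponds to the accessibility relation being Euclidean.
Euclidean: no — w1 R w2 and w1 R w5, but not w2 R w5.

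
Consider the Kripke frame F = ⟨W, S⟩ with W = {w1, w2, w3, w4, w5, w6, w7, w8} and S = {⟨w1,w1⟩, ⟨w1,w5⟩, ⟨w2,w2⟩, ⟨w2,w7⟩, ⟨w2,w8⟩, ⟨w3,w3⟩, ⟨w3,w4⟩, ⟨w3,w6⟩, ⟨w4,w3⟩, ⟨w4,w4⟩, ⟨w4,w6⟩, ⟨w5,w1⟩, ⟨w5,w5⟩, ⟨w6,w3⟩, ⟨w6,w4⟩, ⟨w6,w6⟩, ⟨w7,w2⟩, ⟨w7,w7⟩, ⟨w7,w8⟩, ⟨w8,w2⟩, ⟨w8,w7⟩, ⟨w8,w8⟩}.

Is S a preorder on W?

Yes

Reflexive: yes — every world is S-related to itself.
Transitive: yes — every two-step S-path is closed by a direct edge.
So S is a preorder.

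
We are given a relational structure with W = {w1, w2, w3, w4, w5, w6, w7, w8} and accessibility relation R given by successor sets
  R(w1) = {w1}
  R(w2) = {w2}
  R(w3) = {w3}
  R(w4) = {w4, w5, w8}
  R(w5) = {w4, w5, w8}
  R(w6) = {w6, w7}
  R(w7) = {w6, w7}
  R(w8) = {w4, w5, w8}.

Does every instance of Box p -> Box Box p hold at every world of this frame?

Yes

The schema 4 characterises exactly the transitive frames.
Transitive: yes — every two-step R-path is closed by a direct edge.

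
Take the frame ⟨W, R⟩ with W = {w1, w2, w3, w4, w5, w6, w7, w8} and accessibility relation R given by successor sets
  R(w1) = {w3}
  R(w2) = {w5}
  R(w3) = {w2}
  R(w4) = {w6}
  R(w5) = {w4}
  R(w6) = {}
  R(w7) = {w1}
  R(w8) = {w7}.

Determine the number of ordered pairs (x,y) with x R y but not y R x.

7

Enumerating: (w1,w3), (w2,w5), (w3,w2), (w4,w6), (w5,w4), (w7,w1), (w8,w7).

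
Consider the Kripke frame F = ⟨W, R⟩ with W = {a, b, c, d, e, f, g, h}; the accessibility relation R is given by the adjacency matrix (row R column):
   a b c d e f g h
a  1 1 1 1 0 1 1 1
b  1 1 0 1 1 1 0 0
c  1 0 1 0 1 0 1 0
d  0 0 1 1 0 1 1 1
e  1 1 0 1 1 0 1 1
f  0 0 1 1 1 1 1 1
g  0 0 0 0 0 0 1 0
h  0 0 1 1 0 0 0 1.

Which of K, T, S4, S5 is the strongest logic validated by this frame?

Reflexive (axiom T): yes — every world is R-related to itself.
Transitive (axiom 4): no — a R b and b R e, but not a R e.
Euclidean (axiom 5): no — a R b and a R c, but not b R c.
So F validates K, T; S4 would additionally require R to be transitive. The strongest is T.

T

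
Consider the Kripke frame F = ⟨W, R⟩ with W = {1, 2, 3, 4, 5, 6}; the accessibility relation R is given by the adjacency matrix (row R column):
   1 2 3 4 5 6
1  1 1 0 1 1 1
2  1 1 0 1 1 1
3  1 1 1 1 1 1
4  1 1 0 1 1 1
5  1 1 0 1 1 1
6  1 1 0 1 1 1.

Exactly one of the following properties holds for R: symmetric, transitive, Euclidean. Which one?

Symmetric: no — 3 R 1 but not 1 R 3.
Transitive: yes — every two-step R-path is closed by a direct edge.
Euclidean: no — 3 R 1 and 3 R 3, but not 1 R 3.
Only transitive holds.

transitive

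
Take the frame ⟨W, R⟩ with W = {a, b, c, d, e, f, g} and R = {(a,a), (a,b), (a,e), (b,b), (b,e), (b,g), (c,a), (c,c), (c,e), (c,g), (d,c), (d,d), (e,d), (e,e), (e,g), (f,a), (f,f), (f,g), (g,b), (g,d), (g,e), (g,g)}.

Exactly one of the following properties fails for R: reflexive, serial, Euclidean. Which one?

Euclidean

Reflexive: yes — every world is R-related to itself.
Serial: yes — every world has a successor (e.g. a R a).
Euclidean: no — a R e and a R b, but not e R b.
Only Euclidean fails.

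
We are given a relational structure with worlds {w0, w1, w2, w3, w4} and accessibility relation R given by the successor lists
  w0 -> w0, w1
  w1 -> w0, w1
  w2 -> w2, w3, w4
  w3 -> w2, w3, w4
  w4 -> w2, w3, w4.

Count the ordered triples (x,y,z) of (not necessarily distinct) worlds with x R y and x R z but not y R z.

0

R is Euclidean; there are no such tuples.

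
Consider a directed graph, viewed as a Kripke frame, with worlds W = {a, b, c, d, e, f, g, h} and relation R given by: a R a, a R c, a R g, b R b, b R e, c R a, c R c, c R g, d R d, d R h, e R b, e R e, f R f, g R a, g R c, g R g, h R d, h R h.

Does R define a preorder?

Yes

Reflexive: yes — every world is R-related to itself.
Transitive: yes — every two-step R-path is closed by a direct edge.
So R is a preorder.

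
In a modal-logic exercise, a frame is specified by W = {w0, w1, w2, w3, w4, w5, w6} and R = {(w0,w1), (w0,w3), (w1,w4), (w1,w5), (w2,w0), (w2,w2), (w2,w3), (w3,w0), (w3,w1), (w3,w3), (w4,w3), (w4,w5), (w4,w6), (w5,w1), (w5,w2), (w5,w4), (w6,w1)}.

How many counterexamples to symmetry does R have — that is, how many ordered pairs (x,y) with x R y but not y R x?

Enumerating: (w0,w1), (w1,w4), (w2,w0), (w2,w3), (w3,w1), (w4,w3), (w4,w6), (w5,w2), (w6,w1).

9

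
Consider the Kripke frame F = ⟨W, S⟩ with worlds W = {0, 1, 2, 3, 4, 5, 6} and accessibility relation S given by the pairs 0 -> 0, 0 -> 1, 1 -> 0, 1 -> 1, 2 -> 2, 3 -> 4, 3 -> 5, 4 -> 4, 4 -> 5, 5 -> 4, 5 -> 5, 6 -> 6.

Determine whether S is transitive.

Transitive: yes — every two-step S-path is closed by a direct edge.

Yes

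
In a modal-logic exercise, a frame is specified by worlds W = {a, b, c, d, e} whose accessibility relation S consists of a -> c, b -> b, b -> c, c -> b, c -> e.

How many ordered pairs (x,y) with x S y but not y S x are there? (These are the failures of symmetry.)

2

Enumerating: (a,c), (c,e).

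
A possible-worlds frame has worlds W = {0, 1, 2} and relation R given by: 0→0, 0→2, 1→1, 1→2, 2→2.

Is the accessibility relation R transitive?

Yes

Transitive: yes — every two-step R-path is closed by a direct edge.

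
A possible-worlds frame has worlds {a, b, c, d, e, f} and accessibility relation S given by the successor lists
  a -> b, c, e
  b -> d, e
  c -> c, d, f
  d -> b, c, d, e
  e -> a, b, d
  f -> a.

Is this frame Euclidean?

No

Euclidean: no — a S b and a S c, but not b S c.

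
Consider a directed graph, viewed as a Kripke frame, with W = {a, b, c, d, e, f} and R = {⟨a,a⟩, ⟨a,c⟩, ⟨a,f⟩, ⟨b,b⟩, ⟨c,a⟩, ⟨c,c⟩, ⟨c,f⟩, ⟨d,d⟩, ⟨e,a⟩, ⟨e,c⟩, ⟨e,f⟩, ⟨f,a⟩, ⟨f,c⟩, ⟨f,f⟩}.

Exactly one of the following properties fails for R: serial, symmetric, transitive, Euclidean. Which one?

symmetric

Serial: yes — every world has a successor (e.g. a R a).
Symmetric: no — e R a but not a R e.
Transitive: yes — every two-step R-path is closed by a direct edge.
Euclidean: yes — any two successors of a common world are R-related.
Only symmetric fails.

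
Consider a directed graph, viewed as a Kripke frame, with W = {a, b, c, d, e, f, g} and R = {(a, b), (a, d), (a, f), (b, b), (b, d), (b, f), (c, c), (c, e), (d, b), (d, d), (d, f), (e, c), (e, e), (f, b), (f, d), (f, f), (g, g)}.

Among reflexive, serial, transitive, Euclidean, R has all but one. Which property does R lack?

reflexive

Reflexive: no — a is not related to itself.
Serial: yes — every world has a successor (e.g. a R b).
Transitive: yes — every two-step R-path is closed by a direct edge.
Euclidean: yes — any two successors of a common world are R-related.
Only reflexive fails.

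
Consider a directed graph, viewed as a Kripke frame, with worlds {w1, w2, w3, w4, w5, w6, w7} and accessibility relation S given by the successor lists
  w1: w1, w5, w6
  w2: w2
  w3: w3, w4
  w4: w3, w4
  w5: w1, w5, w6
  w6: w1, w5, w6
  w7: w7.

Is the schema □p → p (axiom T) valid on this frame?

Yes

By correspondence theory, T is valid on a frame iff S is reflexive.
Reflexive: yes — every world is S-related to itself.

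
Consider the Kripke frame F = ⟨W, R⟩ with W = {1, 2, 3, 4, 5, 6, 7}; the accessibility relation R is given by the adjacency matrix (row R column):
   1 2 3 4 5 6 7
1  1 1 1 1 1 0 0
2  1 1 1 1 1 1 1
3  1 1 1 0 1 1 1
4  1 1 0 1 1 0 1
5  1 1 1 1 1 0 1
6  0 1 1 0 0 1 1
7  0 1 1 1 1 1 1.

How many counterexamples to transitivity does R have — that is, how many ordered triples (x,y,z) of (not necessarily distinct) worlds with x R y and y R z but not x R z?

Enumerating: (1,2,6), (1,2,7), (1,3,6), (1,3,7), (1,4,7), (1,5,7), (3,1,4), (3,2,4), (3,5,4), (3,7,4), (4,1,3), (4,2,3), … and 18 more.
Total: 30.

30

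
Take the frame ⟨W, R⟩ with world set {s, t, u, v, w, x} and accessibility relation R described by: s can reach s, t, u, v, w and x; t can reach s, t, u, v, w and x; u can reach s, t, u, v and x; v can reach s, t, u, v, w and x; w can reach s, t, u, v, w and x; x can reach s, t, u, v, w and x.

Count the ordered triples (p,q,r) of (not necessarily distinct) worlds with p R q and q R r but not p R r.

4

Enumerating: (u,s,w), (u,t,w), (u,v,w), (u,x,w).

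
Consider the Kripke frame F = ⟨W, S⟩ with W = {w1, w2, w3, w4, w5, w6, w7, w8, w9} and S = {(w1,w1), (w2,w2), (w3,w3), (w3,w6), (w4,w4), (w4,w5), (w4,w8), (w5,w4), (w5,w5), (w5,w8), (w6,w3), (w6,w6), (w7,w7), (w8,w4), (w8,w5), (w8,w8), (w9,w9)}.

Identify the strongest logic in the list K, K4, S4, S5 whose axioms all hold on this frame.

Transitive (axiom 4): yes — every two-step S-path is closed by a direct edge.
Reflexive (axiom T): yes — every world is S-related to itself.
Euclidean (axiom 5): yes — any two successors of a common world are S-related.
So F validates K, K4, S4, S5. The strongest is S5.

S5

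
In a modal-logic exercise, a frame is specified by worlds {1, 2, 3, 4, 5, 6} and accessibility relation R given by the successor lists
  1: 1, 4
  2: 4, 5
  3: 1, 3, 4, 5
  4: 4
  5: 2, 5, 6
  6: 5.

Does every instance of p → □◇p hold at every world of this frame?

By correspondence theory, B is valid on a frame iff R is symmetric.
Symmetric: no — 1 R 4 but not 4 R 1.

No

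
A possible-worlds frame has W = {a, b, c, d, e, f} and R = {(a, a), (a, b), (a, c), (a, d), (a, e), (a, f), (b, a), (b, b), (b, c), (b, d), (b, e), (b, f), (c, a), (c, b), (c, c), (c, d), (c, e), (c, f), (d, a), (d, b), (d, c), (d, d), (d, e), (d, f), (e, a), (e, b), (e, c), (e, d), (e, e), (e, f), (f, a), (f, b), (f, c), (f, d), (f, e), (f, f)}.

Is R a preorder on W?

Reflexive: yes — every world is R-related to itself.
Transitive: yes — every two-step R-path is closed by a direct edge.
So R is a preorder.

Yes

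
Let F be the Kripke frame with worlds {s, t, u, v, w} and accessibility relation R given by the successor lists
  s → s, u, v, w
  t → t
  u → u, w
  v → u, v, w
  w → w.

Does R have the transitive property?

Yes

Transitive: yes — every two-step R-path is closed by a direct edge.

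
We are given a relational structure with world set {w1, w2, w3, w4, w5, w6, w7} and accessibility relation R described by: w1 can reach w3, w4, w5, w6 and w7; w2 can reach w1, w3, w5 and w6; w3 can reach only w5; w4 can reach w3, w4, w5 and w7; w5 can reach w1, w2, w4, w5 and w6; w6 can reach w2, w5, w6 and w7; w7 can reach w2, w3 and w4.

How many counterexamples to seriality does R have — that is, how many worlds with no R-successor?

R is serial; there are no such worlds.

0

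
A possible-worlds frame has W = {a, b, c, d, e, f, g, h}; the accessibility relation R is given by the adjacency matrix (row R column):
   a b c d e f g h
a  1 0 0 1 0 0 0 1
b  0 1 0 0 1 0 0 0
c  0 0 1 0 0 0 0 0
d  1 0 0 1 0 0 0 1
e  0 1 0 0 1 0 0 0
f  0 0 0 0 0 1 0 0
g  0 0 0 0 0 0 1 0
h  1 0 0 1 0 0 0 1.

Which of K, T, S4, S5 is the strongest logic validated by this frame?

S5

Reflexive (axiom T): yes — every world is R-related to itself.
Transitive (axiom 4): yes — every two-step R-path is closed by a direct edge.
Euclidean (axiom 5): yes — any two successors of a common world are R-related.
So F validates K, T, S4, S5. The strongest is S5.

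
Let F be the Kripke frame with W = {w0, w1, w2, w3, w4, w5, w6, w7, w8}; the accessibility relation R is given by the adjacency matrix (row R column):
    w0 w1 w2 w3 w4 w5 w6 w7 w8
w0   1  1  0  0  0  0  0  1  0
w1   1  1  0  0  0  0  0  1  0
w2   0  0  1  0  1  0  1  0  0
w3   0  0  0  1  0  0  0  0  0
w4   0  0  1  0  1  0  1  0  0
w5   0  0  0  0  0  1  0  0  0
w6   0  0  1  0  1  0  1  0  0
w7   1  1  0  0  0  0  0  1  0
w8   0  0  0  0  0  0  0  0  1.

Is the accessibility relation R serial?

Yes

Serial: yes — every world has a successor (e.g. w0 R w0).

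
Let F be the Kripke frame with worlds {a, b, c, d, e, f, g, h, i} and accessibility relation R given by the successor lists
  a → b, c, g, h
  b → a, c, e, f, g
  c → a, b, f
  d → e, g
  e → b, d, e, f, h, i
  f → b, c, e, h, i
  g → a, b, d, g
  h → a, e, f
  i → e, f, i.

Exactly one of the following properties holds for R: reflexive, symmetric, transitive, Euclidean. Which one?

Reflexive: no — a is not related to itself.
Symmetric: yes — every pair in R has its reverse in R.
Transitive: no — a R b and b R e, but not a R e.
Euclidean: no — a R b and a R h, but not b R h.
Only symmetric holds.

symmetric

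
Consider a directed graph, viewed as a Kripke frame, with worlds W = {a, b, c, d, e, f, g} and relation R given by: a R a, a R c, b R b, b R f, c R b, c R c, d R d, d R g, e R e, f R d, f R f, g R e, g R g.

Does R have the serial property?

Yes

Serial: yes — every world has a successor (e.g. a R a).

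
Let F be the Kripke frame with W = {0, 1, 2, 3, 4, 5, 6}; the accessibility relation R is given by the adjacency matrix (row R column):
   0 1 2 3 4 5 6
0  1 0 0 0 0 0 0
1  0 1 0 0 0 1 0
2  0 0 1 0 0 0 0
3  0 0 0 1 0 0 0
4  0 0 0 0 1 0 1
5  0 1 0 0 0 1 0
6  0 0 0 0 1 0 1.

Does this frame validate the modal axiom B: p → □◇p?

Yes

By correspondence theory, B is valid on a frame iff R is symmetric.
Symmetric: yes — every pair in R has its reverse in R.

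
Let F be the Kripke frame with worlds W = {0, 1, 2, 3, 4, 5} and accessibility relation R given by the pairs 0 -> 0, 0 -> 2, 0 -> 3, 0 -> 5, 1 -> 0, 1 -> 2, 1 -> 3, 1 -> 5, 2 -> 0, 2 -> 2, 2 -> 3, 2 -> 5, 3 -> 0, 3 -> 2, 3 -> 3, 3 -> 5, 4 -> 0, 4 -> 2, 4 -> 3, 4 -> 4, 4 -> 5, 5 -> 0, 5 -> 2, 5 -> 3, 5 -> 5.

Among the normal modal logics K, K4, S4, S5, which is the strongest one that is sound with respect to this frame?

K4

Transitive (axiom 4): yes — every two-step R-path is closed by a direct edge.
Reflexive (axiom T): no — 1 is not related to itself.
Euclidean (axiom 5): no — 4 R 0 and 4 R 4, but not 0 R 4.
So F validates K, K4; S4 would additionally require R to be reflexive. The strongest is K4.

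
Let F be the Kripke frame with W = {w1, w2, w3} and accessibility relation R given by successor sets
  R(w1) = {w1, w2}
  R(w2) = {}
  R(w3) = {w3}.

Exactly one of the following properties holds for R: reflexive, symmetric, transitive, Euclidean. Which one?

transitive

Reflexive: no — w2 is not related to itself.
Symmetric: no — w1 R w2 but not w2 R w1.
Transitive: yes — every two-step R-path is closed by a direct edge.
Euclidean: no — w1 R w2 and w1 R w1, but not w2 R w1.
Only transitive holds.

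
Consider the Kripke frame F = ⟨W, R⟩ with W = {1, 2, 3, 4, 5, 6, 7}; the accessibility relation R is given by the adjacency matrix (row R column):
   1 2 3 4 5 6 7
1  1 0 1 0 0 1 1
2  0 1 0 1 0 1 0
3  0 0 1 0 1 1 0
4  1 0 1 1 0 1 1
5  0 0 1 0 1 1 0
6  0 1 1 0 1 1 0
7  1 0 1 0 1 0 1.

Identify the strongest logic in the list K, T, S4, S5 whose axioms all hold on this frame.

Reflexive (axiom T): yes — every world is R-related to itself.
Transitive (axiom 4): no — 1 R 3 and 3 R 5, but not 1 R 5.
Euclidean (axiom 5): no — 1 R 3 and 1 R 7, but not 3 R 7.
So F validates K, T; S4 would additionally require R to be transitive. The strongest is T.

T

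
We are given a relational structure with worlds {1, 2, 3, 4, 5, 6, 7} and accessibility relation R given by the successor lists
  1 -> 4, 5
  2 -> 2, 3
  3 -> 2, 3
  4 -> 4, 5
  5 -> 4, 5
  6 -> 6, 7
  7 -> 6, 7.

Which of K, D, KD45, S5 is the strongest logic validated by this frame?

KD45

Serial (axiom D): yes — every world has a successor (e.g. 1 R 4).
Euclidean (axiom 5): yes — any two successors of a common world are R-related.
Transitive (axiom 4): yes — every two-step R-path is closed by a direct edge.
Reflexive (axiom T): no — 1 is not related to itself.
So F validates K, D, KD45; S5 would additionally require R to be reflexive. The strongest is KD45.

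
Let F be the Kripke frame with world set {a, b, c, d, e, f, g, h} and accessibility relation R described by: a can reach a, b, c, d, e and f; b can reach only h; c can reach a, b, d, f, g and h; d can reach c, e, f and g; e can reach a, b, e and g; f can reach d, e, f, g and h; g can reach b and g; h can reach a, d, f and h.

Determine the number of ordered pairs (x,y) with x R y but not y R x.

Enumerating: (a,b), (a,d), (a,f), (b,h), (c,b), (c,f), (c,g), (c,h), (d,e), (d,g), (e,b), (e,g), (f,e), (f,g), (g,b), (h,a), (h,d).

17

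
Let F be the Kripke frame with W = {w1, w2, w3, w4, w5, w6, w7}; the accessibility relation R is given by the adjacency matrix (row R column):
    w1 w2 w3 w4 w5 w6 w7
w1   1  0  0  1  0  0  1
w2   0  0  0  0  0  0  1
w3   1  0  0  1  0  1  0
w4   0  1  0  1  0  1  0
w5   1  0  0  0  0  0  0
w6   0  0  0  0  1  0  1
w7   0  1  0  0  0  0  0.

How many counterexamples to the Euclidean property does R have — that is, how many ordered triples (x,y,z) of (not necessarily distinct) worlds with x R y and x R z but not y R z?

Enumerating: (w1,w4,w1), (w1,w4,w7), (w1,w7,w1), (w1,w7,w4), (w1,w7,w7), (w2,w7,w7), (w3,w1,w6), (w3,w4,w1), (w3,w6,w1), (w3,w6,w4), (w3,w6,w6), (w4,w2,w2), … and 10 more.
Total: 22.

22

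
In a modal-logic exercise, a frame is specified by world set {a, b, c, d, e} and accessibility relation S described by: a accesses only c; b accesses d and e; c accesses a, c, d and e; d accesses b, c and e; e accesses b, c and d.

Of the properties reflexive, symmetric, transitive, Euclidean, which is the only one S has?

symmetric

Reflexive: no — a is not related to itself.
Symmetric: yes — every pair in S has its reverse in S.
Transitive: no — a S c and c S d, but not a S d.
Euclidean: no — c S a and c S d, but not a S d.
Only symmetric holds.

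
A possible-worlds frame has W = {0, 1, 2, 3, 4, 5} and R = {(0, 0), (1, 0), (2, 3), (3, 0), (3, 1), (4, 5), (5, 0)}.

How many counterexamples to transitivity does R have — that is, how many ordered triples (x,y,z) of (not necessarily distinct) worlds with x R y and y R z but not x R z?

Enumerating: (2,3,0), (2,3,1), (4,5,0).

3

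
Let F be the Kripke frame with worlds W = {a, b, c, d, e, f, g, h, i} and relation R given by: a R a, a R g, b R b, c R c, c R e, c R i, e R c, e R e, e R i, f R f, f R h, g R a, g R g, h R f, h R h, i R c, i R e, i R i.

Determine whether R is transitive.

Transitive: yes — every two-step R-path is closed by a direct edge.

Yes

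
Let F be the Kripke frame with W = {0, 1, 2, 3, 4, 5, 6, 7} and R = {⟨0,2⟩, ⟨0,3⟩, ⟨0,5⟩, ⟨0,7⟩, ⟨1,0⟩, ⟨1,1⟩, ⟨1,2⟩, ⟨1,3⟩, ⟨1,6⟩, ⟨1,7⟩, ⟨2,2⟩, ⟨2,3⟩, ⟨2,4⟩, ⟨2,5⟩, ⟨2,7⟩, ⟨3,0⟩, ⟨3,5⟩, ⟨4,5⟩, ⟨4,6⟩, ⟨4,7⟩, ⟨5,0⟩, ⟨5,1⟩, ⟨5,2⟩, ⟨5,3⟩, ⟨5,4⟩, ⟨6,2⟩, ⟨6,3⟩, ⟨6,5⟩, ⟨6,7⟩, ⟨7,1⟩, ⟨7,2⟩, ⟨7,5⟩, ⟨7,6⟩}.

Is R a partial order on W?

No

Reflexive: no — 0 is not related to itself.
Transitive: no — 0 R 2 and 2 R 4, but not 0 R 4.
Antisymmetric: no — 0 R 3 and 3 R 0 with 0 ≠ 3.
So R is not a partial order.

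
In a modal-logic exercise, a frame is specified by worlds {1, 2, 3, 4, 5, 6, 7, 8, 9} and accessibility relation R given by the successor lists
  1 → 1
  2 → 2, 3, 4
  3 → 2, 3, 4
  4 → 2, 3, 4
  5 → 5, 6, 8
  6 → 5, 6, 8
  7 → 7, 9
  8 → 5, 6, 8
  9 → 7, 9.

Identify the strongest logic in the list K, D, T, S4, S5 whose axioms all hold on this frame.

S5

Serial (axiom D): yes — every world has a successor (e.g. 1 R 1).
Reflexive (axiom T): yes — every world is R-related to itself.
Transitive (axiom 4): yes — every two-step R-path is closed by a direct edge.
Euclidean (axiom 5): yes — any two successors of a common world are R-related.
So F validates K, D, T, S4, S5. The strongest is S5.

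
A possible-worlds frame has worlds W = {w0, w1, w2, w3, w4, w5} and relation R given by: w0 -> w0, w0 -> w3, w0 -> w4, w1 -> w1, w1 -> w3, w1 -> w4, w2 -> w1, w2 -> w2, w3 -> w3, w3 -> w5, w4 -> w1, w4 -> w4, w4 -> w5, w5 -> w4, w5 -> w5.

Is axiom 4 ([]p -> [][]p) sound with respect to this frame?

No

By correspondence theory, 4 is valid on a frame iff R is transitive.
Transitive: no — w0 R w3 and w3 R w5, but not w0 R w5.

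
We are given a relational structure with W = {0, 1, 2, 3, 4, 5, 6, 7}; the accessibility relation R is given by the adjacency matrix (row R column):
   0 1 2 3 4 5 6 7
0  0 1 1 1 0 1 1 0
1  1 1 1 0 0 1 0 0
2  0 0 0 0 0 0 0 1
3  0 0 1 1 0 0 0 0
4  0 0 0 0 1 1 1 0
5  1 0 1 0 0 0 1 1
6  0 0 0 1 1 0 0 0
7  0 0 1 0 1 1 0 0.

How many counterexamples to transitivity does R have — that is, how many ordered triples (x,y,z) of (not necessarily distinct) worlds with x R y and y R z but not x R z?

33

Enumerating: (0,1,0), (0,2,7), (0,5,0), (0,5,7), (0,6,4), (1,0,3), (1,0,6), (1,2,7), (1,5,6), (1,5,7), (2,7,2), (2,7,4), … and 21 more.
Total: 33.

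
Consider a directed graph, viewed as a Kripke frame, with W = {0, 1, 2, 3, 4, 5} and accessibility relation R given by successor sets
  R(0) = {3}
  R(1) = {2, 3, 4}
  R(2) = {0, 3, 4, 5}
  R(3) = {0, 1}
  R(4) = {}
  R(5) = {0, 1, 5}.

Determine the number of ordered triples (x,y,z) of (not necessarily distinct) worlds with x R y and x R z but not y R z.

Enumerating: (0,3,3), (1,2,2), (1,3,2), (1,3,3), (1,3,4), (1,4,2), (1,4,3), (1,4,4), (2,0,0), (2,0,4), (2,0,5), (2,3,3), … and 18 more.
Total: 30.

30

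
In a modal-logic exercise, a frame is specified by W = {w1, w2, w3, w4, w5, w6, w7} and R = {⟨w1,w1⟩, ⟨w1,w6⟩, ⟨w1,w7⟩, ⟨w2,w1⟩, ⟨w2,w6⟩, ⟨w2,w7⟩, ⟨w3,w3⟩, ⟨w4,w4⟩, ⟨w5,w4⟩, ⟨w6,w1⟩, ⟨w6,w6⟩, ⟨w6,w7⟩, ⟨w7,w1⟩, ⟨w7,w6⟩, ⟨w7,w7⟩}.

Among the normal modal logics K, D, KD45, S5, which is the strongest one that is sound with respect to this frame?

KD45

Serial (axiom D): yes — every world has a successor (e.g. w1 R w1).
Euclidean (axiom 5): yes — any two successors of a common world are R-related.
Transitive (axiom 4): yes — every two-step R-path is closed by a direct edge.
Reflexive (axiom T): no — w2 is not related to itself.
So F validates K, D, KD45; S5 would additionally require R to be reflexive. The strongest is KD45.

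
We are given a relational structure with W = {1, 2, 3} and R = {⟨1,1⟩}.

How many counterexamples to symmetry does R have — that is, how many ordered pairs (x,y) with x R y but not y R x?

0

R is symmetric; there are no such tuples.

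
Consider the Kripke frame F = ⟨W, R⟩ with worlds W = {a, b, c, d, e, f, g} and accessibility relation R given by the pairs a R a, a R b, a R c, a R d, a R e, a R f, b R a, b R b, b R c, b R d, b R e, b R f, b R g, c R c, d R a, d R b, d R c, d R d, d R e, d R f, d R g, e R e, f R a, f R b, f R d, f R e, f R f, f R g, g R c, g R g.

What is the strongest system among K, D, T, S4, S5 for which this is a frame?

T

Serial (axiom D): yes — every world has a successor (e.g. a R a).
Reflexive (axiom T): yes — every world is R-related to itself.
Transitive (axiom 4): no — a R b and b R g, but not a R g.
Euclidean (axiom 5): no — a R c and a R b, but not c R b.
So F validates K, D, T; S4 would additionally require R to be transitive. The strongest is T.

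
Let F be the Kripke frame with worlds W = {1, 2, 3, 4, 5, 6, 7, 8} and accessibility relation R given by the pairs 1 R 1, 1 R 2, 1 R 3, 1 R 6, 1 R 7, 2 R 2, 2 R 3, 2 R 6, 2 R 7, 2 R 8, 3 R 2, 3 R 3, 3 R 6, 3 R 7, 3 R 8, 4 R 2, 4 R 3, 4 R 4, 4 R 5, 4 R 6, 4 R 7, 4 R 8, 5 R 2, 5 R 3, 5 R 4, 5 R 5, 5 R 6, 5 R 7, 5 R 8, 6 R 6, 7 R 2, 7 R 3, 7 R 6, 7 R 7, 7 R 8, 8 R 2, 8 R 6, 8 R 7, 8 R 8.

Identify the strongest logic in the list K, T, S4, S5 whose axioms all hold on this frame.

T

Reflexive (axiom T): yes — every world is R-related to itself.
Transitive (axiom 4): no — 1 R 2 and 2 R 8, but not 1 R 8.
Euclidean (axiom 5): no — 1 R 6 and 1 R 2, but not 6 R 2.
So F validates K, T; S4 would additionally require R to be transitive. The strongest is T.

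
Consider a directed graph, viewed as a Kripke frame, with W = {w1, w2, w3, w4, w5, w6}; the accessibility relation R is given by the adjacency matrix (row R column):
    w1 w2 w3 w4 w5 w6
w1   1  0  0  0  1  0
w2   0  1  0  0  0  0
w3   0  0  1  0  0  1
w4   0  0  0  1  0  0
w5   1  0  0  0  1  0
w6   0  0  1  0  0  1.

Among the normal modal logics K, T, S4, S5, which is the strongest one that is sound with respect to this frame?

Reflexive (axiom T): yes — every world is R-related to itself.
Transitive (axiom 4): yes — every two-step R-path is closed by a direct edge.
Euclidean (axiom 5): yes — any two successors of a common world are R-related.
So F validates K, T, S4, S5. The strongest is S5.

S5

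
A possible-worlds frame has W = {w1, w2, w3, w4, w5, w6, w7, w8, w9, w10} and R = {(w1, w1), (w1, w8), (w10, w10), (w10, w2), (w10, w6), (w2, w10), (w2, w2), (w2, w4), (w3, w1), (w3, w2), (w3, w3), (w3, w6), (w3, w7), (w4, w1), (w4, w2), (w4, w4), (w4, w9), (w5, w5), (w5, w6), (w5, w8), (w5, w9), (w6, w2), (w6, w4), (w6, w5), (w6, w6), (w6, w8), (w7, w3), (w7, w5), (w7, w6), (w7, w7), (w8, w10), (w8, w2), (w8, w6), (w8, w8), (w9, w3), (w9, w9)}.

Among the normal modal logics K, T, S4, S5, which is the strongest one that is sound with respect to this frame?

T

Reflexive (axiom T): yes — every world is R-related to itself.
Transitive (axiom 4): no — w1 R w8 and w8 R w10, but not w1 R w10.
Euclidean (axiom 5): no — w10 R w2 and w10 R w6, but not w2 R w6.
So F validates K, T; S4 would additionally require R to be transitive. The strongest is T.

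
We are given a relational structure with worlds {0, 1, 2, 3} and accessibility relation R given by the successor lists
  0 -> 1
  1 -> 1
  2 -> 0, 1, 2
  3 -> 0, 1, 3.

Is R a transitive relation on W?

Yes

Transitive: yes — every two-step R-path is closed by a direct edge.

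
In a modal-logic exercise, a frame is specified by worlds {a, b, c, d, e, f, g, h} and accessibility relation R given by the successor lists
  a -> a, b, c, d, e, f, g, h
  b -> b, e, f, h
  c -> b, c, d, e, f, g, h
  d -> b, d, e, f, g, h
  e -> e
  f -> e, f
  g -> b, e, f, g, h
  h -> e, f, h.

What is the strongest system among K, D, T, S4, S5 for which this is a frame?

S4

Serial (axiom D): yes — every world has a successor (e.g. a R a).
Reflexive (axiom T): yes — every world is R-related to itself.
Transitive (axiom 4): yes — every two-step R-path is closed by a direct edge.
Euclidean (axiom 5): no — a R b and a R c, but not b R c.
So F validates K, D, T, S4; S5 would additionally require R to be Euclidean. The strongest is S4.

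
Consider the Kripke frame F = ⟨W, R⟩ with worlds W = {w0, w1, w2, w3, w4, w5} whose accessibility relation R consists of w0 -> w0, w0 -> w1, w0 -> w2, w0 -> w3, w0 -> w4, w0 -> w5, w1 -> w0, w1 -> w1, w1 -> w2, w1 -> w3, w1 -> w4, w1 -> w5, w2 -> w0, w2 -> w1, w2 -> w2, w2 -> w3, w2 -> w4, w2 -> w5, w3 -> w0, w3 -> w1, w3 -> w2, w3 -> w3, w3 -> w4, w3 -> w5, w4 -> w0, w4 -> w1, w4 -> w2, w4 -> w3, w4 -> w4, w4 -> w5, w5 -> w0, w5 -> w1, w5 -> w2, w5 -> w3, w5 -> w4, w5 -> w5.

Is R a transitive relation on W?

Transitive: yes — every two-step R-path is closed by a direct edge.

Yes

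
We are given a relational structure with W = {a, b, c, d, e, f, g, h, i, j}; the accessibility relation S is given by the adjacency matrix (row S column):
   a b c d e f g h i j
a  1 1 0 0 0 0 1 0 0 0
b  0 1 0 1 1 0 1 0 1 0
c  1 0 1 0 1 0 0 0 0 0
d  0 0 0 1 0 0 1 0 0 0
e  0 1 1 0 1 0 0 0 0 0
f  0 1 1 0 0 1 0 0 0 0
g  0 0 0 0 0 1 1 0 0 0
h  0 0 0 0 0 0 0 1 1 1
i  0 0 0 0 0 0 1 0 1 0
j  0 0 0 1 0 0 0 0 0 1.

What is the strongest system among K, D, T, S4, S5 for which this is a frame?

T

Serial (axiom D): yes — every world has a successor (e.g. a S a).
Reflexive (axiom T): yes — every world is S-related to itself.
Transitive (axiom 4): no — a S b and b S d, but not a S d.
Euclidean (axiom 5): no — a S g and a S b, but not g S b.
So F validates K, D, T; S4 would additionally require S to be transitive. The strongest is T.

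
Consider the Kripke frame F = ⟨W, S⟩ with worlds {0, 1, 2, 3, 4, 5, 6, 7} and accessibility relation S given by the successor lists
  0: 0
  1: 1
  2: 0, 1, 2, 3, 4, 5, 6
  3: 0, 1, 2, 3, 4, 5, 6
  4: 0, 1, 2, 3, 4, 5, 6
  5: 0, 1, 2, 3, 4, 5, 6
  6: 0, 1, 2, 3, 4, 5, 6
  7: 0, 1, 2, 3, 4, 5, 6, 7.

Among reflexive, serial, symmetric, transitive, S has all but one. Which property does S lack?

Reflexive: yes — every world is S-related to itself.
Serial: yes — every world has a successor (e.g. 0 S 0).
Symmetric: no — 2 S 0 but not 0 S 2.
Transitive: yes — every two-step S-path is closed by a direct edge.
Only symmetric fails.

symmetric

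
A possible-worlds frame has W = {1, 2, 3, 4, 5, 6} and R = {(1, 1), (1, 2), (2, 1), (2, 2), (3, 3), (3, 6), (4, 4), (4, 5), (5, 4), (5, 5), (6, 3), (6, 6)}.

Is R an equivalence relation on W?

Yes

Reflexive: yes — every world is R-related to itself.
Symmetric: yes — every pair in R has its reverse in R.
Transitive: yes — every two-step R-path is closed by a direct edge.
So R is an equivalence relation.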